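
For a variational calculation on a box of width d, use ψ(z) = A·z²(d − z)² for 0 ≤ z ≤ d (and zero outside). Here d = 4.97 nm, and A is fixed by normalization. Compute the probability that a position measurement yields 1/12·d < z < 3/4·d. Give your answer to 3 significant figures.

P = ∫_{1/12·d}^{3/4·d} |ψ(z)|² dz.
The normalization integral ∫|ψ|²dz over the whole domain equals d^9/630·A², and A² cancels in the ratio.
In terms of u = z/d (A² and the length scale cancel between numerator and denominator), P = [∫_{1/12}^{3/4} u^4·(1 - u)^4 du] / [∫_{0}^{1} u^4·(1 - u)^4 du].
With ∫ u^4·(1 - u)^4 du = u^5·(70·u^4 - 315·u^3 + 540·u^2 - 420·u + 126)/630 + C, the region integral is ≈ 0.0015090 and the full one is 1/630.
This works out to P = 0.9507.

P ≈ 0.951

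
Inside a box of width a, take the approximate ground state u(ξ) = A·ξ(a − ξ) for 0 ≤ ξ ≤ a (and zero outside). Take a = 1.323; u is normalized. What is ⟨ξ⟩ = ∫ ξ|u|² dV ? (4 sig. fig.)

⟨ξ⟩ ≈ 0.6615

The expectation value is the |u|²-weighted average of ξ: ∫ ξ|u|² dξ.
Since the A² factors cancel between numerator and denominator, ⟨ξ⟩ = a/2.
With a = 1.323, ⟨ξ⟩ = 0.66150.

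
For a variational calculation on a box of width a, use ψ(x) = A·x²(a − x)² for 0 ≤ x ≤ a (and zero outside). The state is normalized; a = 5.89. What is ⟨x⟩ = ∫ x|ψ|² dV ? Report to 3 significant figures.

⟨x⟩ ≈ 2.95

By definition ⟨x⟩ = ∫ x |ψ(x)|² dx.
Expanding the polynomial and integrating term by term, evaluating both integrals, ⟨x⟩ = a/2.
Putting a = 5.89 gives 2.945.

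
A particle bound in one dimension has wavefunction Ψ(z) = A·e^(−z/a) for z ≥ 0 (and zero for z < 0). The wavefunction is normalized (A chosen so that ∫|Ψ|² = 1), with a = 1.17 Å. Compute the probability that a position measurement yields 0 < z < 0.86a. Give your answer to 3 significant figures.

P ≈ 0.821

|Ψ|² is the probability density, so P = ∫_{0}^{0.86a} |Ψ|² dz.
With A² fixed by ∫|Ψ|² = 1, i.e. A² = (a/2)^(−1), substitute and integrate.
Let u = z/a; then A² and the length scale cancel, so P = ∫_{0}^{0.86} e^(-2·u) du ÷ ∫_{0}^{∞} e^(-2·u) du.
Using ∫ e^(-2·u) du = -e^(-2·u)/2, the numerator is 1/2 - e^(-43/25)/2 and the denominator is 1/2.
Evaluating gives P = 0.8209.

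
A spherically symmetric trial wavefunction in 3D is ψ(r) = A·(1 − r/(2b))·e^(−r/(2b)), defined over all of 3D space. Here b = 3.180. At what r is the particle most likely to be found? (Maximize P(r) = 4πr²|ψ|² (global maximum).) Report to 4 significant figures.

Differentiate P(r) = 4πr²|ψ|² with respect to r and set to zero.
This gives r = b·(√(5) + 3).
With b = 3.180, the most probable radial distance is 16.651.

r ≈ 16.65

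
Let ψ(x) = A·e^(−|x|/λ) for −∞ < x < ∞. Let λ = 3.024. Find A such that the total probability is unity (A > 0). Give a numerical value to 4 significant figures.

A ≈ 0.5751

The normalization condition is ∫|ψ|² dx = 1 from −∞ to ∞.
With ψ = A·e^(−|x|/λ), the integral evaluates to A²·[λ].
Setting this equal to 1 gives A² = 1/(λ).
Substituting λ = 3.024 gives A² = 0.33069, so A = 0.57505.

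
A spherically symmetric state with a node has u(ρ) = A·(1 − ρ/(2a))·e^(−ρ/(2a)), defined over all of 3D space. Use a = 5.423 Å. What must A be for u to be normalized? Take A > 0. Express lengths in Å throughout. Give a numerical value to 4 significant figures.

We need A² ∫|f|² 4πρ² dρ = 1, taking the integral from 0 to ∞.
In 3D with spherical symmetry the volume element is 4πρ² dρ.
Carrying out the integral gives A² · 8·π·a^3.
So A² = (8·π·a^3)^(−1).
Plugging in a = 5.423 yields A = 0.015795.

A ≈ 0.01580 Å^(-3/2)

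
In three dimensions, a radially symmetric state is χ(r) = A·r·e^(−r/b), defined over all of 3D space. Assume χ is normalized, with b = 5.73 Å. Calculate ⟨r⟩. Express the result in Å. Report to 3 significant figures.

⟨r⟩ ≈ 14.3 Å

The expectation value is the |χ|²-weighted average of r: ∫ r|χ|² 4πr² dr.
Evaluating both integrals, ⟨r⟩ = 5·b/2.
Putting b = 5.73 gives 14.33.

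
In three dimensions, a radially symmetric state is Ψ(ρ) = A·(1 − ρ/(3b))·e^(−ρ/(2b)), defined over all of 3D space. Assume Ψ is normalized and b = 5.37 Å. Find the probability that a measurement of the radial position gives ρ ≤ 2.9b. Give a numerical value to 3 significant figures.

P ≈ 0.353

Integrate the radial probability density 4πρ²|Ψ|² over ρ ≤ 2.9b.
The full normalization integral is A²·[8·π·b^3/3] = 1, fixing A².
In terms of u = ρ/b (A², 4π and the length scale all cancel between numerator and denominator), P = [∫_{0}^{2.9} u^2·(1 - u/3)^2·e^(-u) du] / [∫_{0}^{∞} u^2·(1 - u/3)^2·e^(-u) du].
An antiderivative of u^2·(1 - u/3)^2·e^(-u) is (-u^4 + 2·u^3 - 3·u^2 - 6·u - 6)·e^(-u)/9; evaluating from 0 to 2.9 gives ≈ 0.23516, while the full integral is 2/3.
This evaluates to P = 0.3527.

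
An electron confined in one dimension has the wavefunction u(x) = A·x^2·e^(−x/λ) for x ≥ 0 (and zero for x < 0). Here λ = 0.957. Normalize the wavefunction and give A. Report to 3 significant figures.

A ≈ 1.29

The normalization condition is ∫|u|² dx = 1 from 0 to ∞.
Using ∫₀^∞ xⁿ e^(−αx) dx = n!/αⁿ⁺¹, with u = A·x^2·e^(−x/λ), the integral evaluates to A²·[3·λ^5/4].
Setting this equal to 1 gives A² = 1/(3·λ^5/4).
Plugging in λ = 0.957 yields A = 1.289.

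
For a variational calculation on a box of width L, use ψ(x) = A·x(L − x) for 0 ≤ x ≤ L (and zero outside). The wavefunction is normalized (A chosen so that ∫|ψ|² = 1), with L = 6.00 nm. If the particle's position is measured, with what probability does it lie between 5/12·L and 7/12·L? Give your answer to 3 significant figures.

P ≈ 0.307

P = ∫_{5/12·L}^{7/12·L} |ψ(x)|² dx.
The normalization integral ∫|ψ|²dx over the whole domain equals L^5/30·A², and A² cancels in the ratio.
Substituting u = x/L, A² and the length scale cancel in the ratio: P = ∫_{5/12}^{7/12} u^2·(1 - u)^2 du / ∫_{0}^{1} u^2·(1 - u)^2 du.
Using ∫ u^2·(1 - u)^2 du = u^3·(6·u^2 - 15·u + 10)/30, the numerator is ≈ 0.010225 and the denominator is 1/30.
Taking the ratio, P = 0.3068.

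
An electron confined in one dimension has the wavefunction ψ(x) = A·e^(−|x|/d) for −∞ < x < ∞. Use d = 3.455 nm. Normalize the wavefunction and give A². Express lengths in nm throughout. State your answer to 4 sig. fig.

Normalization requires ∫|ψ|² dx = 1, integrated from −∞ to ∞.
Recall ∫₀^∞ x^m e^(−x/β) dx = m!·β^(m+1), carrying out the integral gives A² · d.
So A² = (d)^(−1).
With d = 3.455: A² = 0.28944 and A = 0.53799.

A^2 ≈ 0.2894 nm^(-1)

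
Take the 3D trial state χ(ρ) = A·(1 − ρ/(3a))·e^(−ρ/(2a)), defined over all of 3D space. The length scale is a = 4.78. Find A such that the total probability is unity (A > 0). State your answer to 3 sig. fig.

A ≈ 0.0331

We need A² ∫|f|² 4πρ² dρ = 1, taking the integral from 0 to ∞.
The angular integral contributes 4π, leaving ∫₀^∞ ρ²|χ|² dρ.
Recall ∫₀^∞ ρ^m e^(−ρ/β) dρ = m!·β^(m+1), carrying out the integral gives A² · 8·π·a^3/3.
So A² = (8·π·a^3/3)^(−1).
Plugging in a = 4.78 yields A = 0.03306.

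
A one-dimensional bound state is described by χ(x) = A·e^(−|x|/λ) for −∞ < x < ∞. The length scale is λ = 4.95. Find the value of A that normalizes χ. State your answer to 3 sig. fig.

We need A² ∫|f|² dx = 1, taking the integral from −∞ to ∞.
With ∫₀^∞ x^0 e^(−αx) dx = 0!/α^1, ∫|χ|² dx = A²·(λ).
So A² = (λ)^(−1).
Plugging in λ = 4.95 yields A = 0.4495.

A ≈ 0.449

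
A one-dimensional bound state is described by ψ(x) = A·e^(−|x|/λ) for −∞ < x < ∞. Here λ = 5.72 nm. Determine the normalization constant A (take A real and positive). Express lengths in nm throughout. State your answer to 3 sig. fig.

The normalization condition is ∫|ψ|² dx = 1 from −∞ to ∞.
Recall ∫₀^∞ x^m e^(−x/β) dx = m!·β^(m+1), ∫|ψ|² dx = A²·(λ).
Setting this equal to 1 gives A² = 1/(λ).
Plugging in λ = 5.72 yields A = 0.4181.

A ≈ 0.418 nm^(-1/2)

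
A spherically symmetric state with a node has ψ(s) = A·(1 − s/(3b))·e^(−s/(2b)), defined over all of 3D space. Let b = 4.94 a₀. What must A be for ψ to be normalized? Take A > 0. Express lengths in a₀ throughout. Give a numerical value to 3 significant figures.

Require ∫ |ψ|² 4πs² ds = 1 over the whole domain.
The angular integral contributes 4π, leaving ∫₀^∞ s²|ψ|² ds.
Using ∫₀^∞ sⁿ e^(−αs) ds = n!/αⁿ⁺¹, the integral (without the A² prefactor) comes out to 8·π·b^3/3.
With b = 4.94: A² = 0.0009901 and A = 0.03147.

A ≈ 0.0315 a₀^(-3/2)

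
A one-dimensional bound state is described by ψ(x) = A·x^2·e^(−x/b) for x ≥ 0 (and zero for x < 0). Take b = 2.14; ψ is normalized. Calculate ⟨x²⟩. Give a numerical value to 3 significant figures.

⟨x^2⟩ ≈ 34.3

The expectation value is the |ψ|²-weighted average of x^2: ∫ x^2|ψ|² dx.
Since the A² factors cancel between numerator and denominator, ⟨x²⟩ = 15·b^2/2.
With b = 2.14, ⟨x^2⟩ = 34.35.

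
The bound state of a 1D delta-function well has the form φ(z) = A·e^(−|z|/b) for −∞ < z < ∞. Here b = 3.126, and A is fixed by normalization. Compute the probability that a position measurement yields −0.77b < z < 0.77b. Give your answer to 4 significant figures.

P = ∫_{−0.77b}^{0.77b} |φ(z)|² dz.
With A² fixed by ∫|φ|² = 1, i.e. A² = (b)^(−1), substitute and integrate.
Both integrals are even about z = 0, so only the z ≥ 0 halves are needed (the factors of 2 cancel). Substituting u = z/b, A² and the length scale cancel in the ratio: P = ∫_{0}^{0.77} e^(-2·u) du / ∫_{0}^{∞} e^(-2·u) du.
An antiderivative of e^(-2·u) is -e^(-2·u)/2; evaluating from 0 to 0.77 gives 1/2 - e^(-77/50)/2, while the full integral is 1/2.
The result is P = 0.78562.

P ≈ 0.7856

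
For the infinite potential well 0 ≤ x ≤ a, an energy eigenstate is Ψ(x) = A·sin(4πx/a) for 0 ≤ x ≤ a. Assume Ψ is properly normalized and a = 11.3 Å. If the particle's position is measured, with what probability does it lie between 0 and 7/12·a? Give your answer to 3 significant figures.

|Ψ|² is the probability density, so P = ∫_{0}^{7/12·a} |Ψ|² dx.
Since A² = 1/(a/2), this is the region integral divided by the full normalization integral.
Let u = x/a; then A² and the length scale cancel, so P = ∫_{0}^{7/12} sin(4·π·u)^2 du ÷ ∫_{0}^{1} sin(4·π·u)^2 du.
Using ∫ sin(4·π·u)^2 du = u/2 - sin(4·π·u)·cos(4·π·u)/(8·π), the numerator is -√(3)/(32·π) + 7/24 and the denominator is 1/2.
Taking the ratio, P = -√(3)/(16·π) + 7/12.

P ≈ 0.549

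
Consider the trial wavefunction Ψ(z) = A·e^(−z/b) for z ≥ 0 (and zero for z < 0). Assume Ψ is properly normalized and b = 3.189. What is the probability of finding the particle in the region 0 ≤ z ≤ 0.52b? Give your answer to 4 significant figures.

P = ∫_{0}^{0.52b} |Ψ(z)|² dz.
With A² fixed by ∫|Ψ|² = 1, i.e. A² = (b/2)^(−1), substitute and integrate.
In terms of u = z/b (A² and the length scale cancel between numerator and denominator), P = [∫_{0}^{0.52} e^(-2·u) du] / [∫_{0}^{∞} e^(-2·u) du].
Using ∫ e^(-2·u) du = -e^(-2·u)/2, the numerator is 1/2 - e^(-26/25)/2 and the denominator is 1/2.
Taking the ratio, P = 0.64655.

P ≈ 0.6465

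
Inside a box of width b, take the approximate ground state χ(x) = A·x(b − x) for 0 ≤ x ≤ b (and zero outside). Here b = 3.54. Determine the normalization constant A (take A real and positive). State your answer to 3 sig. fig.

The normalization condition is ∫|χ|² dx = 1 from 0 to b.
The integral (without the A² prefactor) comes out to b^5/30.
Hence A² = 1/[b^5/30].
With b = 3.54: A² = 0.05396 and A = 0.2323.

A ≈ 0.232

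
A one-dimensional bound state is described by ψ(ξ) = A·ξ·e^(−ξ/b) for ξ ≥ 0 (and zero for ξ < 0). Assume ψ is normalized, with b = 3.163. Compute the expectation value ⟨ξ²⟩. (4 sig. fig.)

⟨ξ^2⟩ ≈ 30.01

The expectation value is the |ψ|²-weighted average of ξ^2: ∫ ξ^2|ψ|² dξ.
The ratio of the moment integral to the normalization integral gives ⟨ξ²⟩ = 3·b^2.
Putting b = 3.163 gives 30.014.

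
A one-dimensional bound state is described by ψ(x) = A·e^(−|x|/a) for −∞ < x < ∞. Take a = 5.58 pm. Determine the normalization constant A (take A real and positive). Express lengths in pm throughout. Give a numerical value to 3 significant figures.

We need A² ∫|f|² dx = 1, taking the integral from −∞ to ∞.
With ψ = A·e^(−|x|/a), the integral evaluates to A²·[a].
Hence A² = 1/[a].
With a = 5.58: A² = 0.1792 and A = 0.4233.

A ≈ 0.423 pm^(-1/2)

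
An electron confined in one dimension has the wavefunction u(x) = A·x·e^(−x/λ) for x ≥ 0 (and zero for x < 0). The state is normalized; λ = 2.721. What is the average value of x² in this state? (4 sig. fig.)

⟨x^2⟩ ≈ 22.21

⟨x²⟩ = ∫ x^2 |u|² dx over the full domain.
Evaluating both integrals, ⟨x²⟩ = 3·λ^2.
With λ = 2.721, ⟨x^2⟩ = 22.212.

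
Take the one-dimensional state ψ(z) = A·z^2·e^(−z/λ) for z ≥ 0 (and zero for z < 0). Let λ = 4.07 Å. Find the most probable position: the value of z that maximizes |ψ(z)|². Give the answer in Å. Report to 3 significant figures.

Differentiate |ψ(z)|² with respect to z and set to zero.
This gives z = 2·λ.
With λ = 4.07, the most probable position is 8.140 Å.

z ≈ 8.14 Å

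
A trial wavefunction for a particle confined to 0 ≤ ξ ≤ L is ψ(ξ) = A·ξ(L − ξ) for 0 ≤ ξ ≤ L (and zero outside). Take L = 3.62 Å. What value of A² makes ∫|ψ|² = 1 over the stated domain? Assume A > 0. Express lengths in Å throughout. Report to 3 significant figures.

Normalization requires ∫|ψ|² dξ = 1, integrated from 0 to L.
Expanding the polynomial and integrating term by term, the integral (without the A² prefactor) comes out to L^5/30.
Setting this equal to 1 gives A² = 1/(L^5/30).
Plugging in L = 3.62 yields A = 0.2197.

A^2 ≈ 0.0483 Å^(-5)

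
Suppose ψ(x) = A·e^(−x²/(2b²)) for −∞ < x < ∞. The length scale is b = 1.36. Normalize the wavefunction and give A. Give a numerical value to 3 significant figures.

A ≈ 0.644

Normalization requires ∫|ψ|² dx = 1, integrated from −∞ to ∞.
Using the Gaussian integral ∫_{−∞}^{∞} e^(−αx²) dx = √(π/α), the integral (without the A² prefactor) comes out to √(π)·b.
Setting this equal to 1 gives A² = 1/(√(π)·b).
With b = 1.36: A² = 0.4148 and A = 0.6441.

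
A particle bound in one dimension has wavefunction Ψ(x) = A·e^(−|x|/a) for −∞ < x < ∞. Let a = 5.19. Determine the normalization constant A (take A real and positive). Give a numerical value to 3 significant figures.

A ≈ 0.439

The normalization condition is ∫|Ψ|² dx = 1 from −∞ to ∞.
The integral (without the A² prefactor) comes out to a.
With a = 5.19: A² = 0.1927 and A = 0.4390.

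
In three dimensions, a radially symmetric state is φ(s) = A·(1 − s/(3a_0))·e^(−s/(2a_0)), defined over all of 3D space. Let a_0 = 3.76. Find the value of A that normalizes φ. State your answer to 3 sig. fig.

We need A² ∫|f|² 4πs² ds = 1, taking the integral from 0 to ∞.
The angular integral contributes 4π, leaving ∫₀^∞ s²|φ|² ds.
Recall ∫₀^∞ s^m e^(−s/β) ds = m!·β^(m+1), carrying out the integral gives A² · 8·π·a_0^3/3.
Setting this equal to 1 gives A² = 1/(8·π·a_0^3/3).
Plugging in a_0 = 3.76 yields A = 0.04739.

A ≈ 0.0474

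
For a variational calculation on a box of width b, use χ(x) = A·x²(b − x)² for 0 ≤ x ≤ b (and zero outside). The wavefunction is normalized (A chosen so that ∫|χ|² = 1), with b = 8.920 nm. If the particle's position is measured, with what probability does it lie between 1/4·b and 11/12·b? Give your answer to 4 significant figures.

P ≈ 0.9507

P = ∫_{1/4·b}^{11/12·b} |χ(x)|² dx.
The normalization integral ∫|χ|²dx over the whole domain equals b^9/630·A², and A² cancels in the ratio.
In terms of u = x/b (A² and the length scale cancel between numerator and denominator), P = [∫_{1/4}^{11/12} u^4·(1 - u)^4 du] / [∫_{0}^{1} u^4·(1 - u)^4 du].
An antiderivative of u^4·(1 - u)^4 is u^5·(70·u^4 - 315·u^3 + 540·u^2 - 420·u + 126)/630; evaluating from 1/4 to 11/12 gives ≈ 0.00150904, while the full integral is 1/630.
Taking the ratio, P = 0.95069.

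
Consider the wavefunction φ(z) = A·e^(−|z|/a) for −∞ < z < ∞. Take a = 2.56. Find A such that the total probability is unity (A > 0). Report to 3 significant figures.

A ≈ 0.625

The normalization condition is ∫|φ|² dz = 1 from −∞ to ∞.
With ∫₀^∞ z^0 e^(−αz) dz = 0!/α^1, ∫|φ|² dz = A²·(a).
So A² = (a)^(−1).
With a = 2.56: A² = 0.3906 and A = 0.6250.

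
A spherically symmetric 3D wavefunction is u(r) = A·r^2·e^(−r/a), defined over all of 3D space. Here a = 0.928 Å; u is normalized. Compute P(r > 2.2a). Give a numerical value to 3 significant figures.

P ≈ 0.844

P = ∫ |u|² 4πr² dr over r > 2.2a.
Normalization gives A² = 1/(45·π·a^7/2).
Substituting t = r/a, A², 4π and the length scale all cancel in the ratio: P = ∫_{2.2}^{∞} t^6·e^(-2·t) dt / ∫_{0}^{∞} t^6·e^(-2·t) dt.
An antiderivative of t^6·e^(-2·t) is -(4·t^6 + 12·t^5 + 30·t^4 + 60·t^3 + 90·t^2 + 90·t + 45)·e^(-2·t)/8; evaluating from 2.2 to ∞ gives ≈ 4.7455, while the full integral is 45/8.
Taking the ratio yields P = 0.8436.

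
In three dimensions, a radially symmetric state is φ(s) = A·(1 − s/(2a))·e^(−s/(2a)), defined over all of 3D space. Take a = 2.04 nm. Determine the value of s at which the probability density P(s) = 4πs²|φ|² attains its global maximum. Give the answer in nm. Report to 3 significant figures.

s ≈ 10.7 nm

Differentiate P(s) = 4πs²|φ|² with respect to s and set to zero.
This gives s = a·(√(5) + 3).
With a = 2.04, the most probable radial distance is 10.68 nm.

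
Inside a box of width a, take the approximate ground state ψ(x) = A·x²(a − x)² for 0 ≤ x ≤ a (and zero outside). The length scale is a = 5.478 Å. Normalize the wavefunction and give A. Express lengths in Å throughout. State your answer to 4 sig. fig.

Require ∫ |ψ|² dx = 1 over the whole domain.
Carrying out the integral gives A² · a^9/630.
Hence A² = 1/[a^9/630].
Plugging in a = 5.478 yields A = 0.011909.

A ≈ 0.01191 Å^(-9/2)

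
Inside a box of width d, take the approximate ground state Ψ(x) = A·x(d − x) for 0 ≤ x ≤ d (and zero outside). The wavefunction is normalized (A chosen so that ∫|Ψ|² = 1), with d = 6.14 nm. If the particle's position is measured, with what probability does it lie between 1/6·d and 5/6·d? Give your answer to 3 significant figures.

P ≈ 0.929

The probability is P = ∫ |Ψ|² dx over [1/6·d, 5/6·d].
With A² fixed by ∫|Ψ|² = 1, i.e. A² = (d^5/30)^(−1), substitute and integrate.
In terms of u = x/d (A² and the length scale cancel between numerator and denominator), P = [∫_{1/6}^{5/6} u^2·(1 - u)^2 du] / [∫_{0}^{1} u^2·(1 - u)^2 du].
An antiderivative of u^2·(1 - u)^2 is u^3·(6·u^2 - 15·u + 10)/30; evaluating from 1/6 to 5/6 gives 301/9720, while the full integral is 1/30.
This works out to P = 301/324.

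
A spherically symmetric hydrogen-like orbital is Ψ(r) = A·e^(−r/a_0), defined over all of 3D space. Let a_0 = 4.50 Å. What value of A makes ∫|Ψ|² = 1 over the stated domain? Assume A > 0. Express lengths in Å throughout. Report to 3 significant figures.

A ≈ 0.0591 Å^(-3/2)

The normalization condition is ∫|Ψ|² 4πr² dr = 1 from 0 to ∞.
Using ∫₀^∞ rⁿ e^(−αr) dr = n!/αⁿ⁺¹, with Ψ = A·e^(−r/a_0), the integral evaluates to A²·[π·a_0^3].
So A² = (π·a_0^3)^(−1).
Substituting a_0 = 4.50 gives A² = 0.003493, so A = 0.05910.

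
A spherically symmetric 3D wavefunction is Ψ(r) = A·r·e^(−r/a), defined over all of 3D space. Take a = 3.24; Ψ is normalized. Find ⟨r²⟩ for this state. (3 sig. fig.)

⟨r^2⟩ ≈ 78.7

The expectation value is the |Ψ|²-weighted average of r^2: ∫ r^2|Ψ|² 4πr² dr.
Using ∫₀^∞ rⁿ e^(−αr) dr = n!/αⁿ⁺¹, evaluating both integrals, ⟨r²⟩ = 15·a^2/2.
Putting a = 3.24 gives 78.73.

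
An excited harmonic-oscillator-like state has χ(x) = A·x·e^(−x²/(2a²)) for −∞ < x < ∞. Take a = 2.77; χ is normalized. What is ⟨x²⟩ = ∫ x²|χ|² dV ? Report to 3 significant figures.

⟨x^2⟩ ≈ 11.5

⟨x²⟩ = ∫ x^2 |χ|² dx over the full domain.
Evaluating both integrals, ⟨x²⟩ = 3·a^2/2.
With a = 2.77, ⟨x^2⟩ = 11.51.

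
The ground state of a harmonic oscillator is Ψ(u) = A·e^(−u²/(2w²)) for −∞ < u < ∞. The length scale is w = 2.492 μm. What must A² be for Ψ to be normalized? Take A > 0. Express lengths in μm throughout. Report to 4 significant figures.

A^2 ≈ 0.2264 μm^(-1)

We need A² ∫|f|² du = 1, taking the integral from −∞ to ∞.
With Ψ = A·e^(−u²/(2w²)), the integral evaluates to A²·[√(π)·w].
Setting this equal to 1 gives A² = 1/(√(π)·w).
Plugging in w = 2.492 yields A = 0.47582.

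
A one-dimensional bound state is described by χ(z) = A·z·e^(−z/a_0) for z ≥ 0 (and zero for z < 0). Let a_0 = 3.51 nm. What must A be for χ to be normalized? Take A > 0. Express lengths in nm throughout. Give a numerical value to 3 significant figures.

A ≈ 0.304 nm^(-3/2)

The normalization condition is ∫|χ|² dz = 1 from 0 to ∞.
Using ∫₀^∞ zⁿ e^(−αz) dz = n!/αⁿ⁺¹, the integral (without the A² prefactor) comes out to a_0^3/4.
Substituting a_0 = 3.51 gives A² = 0.09250, so A = 0.3041.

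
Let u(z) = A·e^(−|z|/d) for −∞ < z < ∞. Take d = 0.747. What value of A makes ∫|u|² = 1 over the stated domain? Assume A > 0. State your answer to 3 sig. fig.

A ≈ 1.16

The normalization condition is ∫|u|² dz = 1 from −∞ to ∞.
Recall ∫₀^∞ z^m e^(−z/β) dz = m!·β^(m+1), with u = A·e^(−|z|/d), the integral evaluates to A²·[d].
Hence A² = 1/[d].
Substituting d = 0.747 gives A² = 1.339, so A = 1.157.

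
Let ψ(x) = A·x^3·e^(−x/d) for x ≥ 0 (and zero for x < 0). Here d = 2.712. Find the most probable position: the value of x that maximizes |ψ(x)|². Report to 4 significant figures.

The maximum of |ψ(x)|² occurs where its derivative vanishes.
This gives x = 3·d.
With d = 2.712, the most probable position is 8.1360.

x ≈ 8.136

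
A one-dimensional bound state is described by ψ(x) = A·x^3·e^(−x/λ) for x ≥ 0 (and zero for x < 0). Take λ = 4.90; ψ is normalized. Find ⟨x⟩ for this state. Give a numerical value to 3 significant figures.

⟨x⟩ ≈ 17.2

By definition ⟨x⟩ = ∫ x |ψ(x)|² dx.
Using ∫₀^∞ xⁿ e^(−αx) dx = n!/αⁿ⁺¹, evaluating both integrals, ⟨x⟩ = 7·λ/2.
With λ = 4.90, ⟨x⟩ = 17.15.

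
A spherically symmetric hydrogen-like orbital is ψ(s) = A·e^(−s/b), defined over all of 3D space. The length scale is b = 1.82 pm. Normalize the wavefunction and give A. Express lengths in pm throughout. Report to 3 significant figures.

A ≈ 0.230 pm^(-3/2)

Require ∫ |ψ|² 4πs² ds = 1 over the whole domain.
In 3D with spherical symmetry the volume element is 4πs² ds.
With ∫₀^∞ s^2 e^(−αs) ds = 2!/α^3, with ψ = A·e^(−s/b), the integral evaluates to A²·[π·b^3].
Hence A² = 1/[π·b^3].
Substituting b = 1.82 gives A² = 0.05280, so A = 0.2298.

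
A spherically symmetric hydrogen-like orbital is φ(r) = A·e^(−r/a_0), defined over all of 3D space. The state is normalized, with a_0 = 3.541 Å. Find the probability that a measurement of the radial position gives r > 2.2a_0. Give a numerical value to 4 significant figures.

P ≈ 0.1851

P = ∫ |φ|² 4πr² dr over r > 2.2a_0.
A² is fixed by ∫₀^∞ 4πr²|φ|² dr = 1, i.e. A² = (π·a_0^3)^(−1).
In terms of u = r/a_0 (A², 4π and the length scale all cancel between numerator and denominator), P = [∫_{2.2}^{∞} u^2·e^(-2·u) du] / [∫_{0}^{∞} u^2·e^(-2·u) du].
With ∫ u^2·e^(-2·u) du = -(2·u^2 + 2·u + 1)·e^(-2·u)/4 + C, the region integral is 377·e^(-22/5)/100 and the full one is 1/4.
The region integral divided by the full integral gives P = 0.18514.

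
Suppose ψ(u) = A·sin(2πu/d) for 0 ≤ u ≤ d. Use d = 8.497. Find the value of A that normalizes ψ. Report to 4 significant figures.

A ≈ 0.4852

Require ∫ |ψ|² du = 1 over the whole domain.
Using sin²θ = (1 − cos 2θ)/2, the integral (without the A² prefactor) comes out to d/2.
Setting this equal to 1 gives A² = 1/(d/2).
Plugging in d = 8.497 yields A = 0.48516.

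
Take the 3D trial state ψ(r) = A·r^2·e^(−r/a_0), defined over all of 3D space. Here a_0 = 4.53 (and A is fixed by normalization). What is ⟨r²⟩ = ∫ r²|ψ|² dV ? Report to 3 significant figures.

By definition ⟨r²⟩ = ∫ r^2 |ψ(r)|² 4πr² dr.
With ∫₀^∞ r^8 e^(−αr) dr = 8!/α^9, evaluating both integrals, ⟨r²⟩ = 14·a_0^2.
With a_0 = 4.53, ⟨r^2⟩ = 287.3.

⟨r^2⟩ ≈ 287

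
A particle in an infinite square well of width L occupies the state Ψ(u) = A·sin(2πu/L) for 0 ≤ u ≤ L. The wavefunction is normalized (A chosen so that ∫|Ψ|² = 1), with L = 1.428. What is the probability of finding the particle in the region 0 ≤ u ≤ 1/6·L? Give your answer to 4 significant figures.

P ≈ 0.09775

P = ∫_{0}^{1/6·L} |Ψ(u)|² du.
With A² fixed by ∫|Ψ|² = 1, i.e. A² = (L/2)^(−1), substitute and integrate.
Let t = u/L; then A² and the length scale cancel, so P = ∫_{0}^{1/6} sin(2·π·t)^2 dt ÷ ∫_{0}^{1} sin(2·π·t)^2 dt.
An antiderivative of sin(2·π·t)^2 is t/2 - sin(4·π·t)/(8·π); evaluating from 0 to 1/6 gives -√(3)/(16·π) + 1/12, while the full integral is 1/2.
This works out to P = (-√(3)/8 + π/6)/π.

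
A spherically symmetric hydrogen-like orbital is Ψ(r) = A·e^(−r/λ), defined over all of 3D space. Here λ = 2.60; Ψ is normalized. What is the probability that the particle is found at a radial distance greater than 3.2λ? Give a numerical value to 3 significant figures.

P ≈ 0.0463

Integrate the radial probability density 4πr²|Ψ|² over r > 3.2λ.
The full normalization integral is A²·[π·λ^3] = 1, fixing A².
Substituting u = r/λ, A², 4π and the length scale all cancel in the ratio: P = ∫_{3.2}^{∞} u^2·e^(-2·u) du / ∫_{0}^{∞} u^2·e^(-2·u) du.
An antiderivative of u^2·e^(-2·u) is -(2·u^2 + 2·u + 1)·e^(-2·u)/4; evaluating from 3.2 to ∞ gives 697·e^(-32/5)/100, while the full integral is 1/4.
This evaluates to P = 0.04632.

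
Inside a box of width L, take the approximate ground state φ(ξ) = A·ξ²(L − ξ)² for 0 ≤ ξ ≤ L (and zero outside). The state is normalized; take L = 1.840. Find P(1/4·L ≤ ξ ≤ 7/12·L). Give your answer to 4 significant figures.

P = ∫_{1/4·L}^{7/12·L} |φ(ξ)|² dξ.
With A² fixed by ∫|φ|² = 1, i.e. A² = (L^9/630)^(−1), substitute and integrate.
Substituting u = ξ/L, A² and the length scale cancel in the ratio: P = ∫_{1/4}^{7/12} u^4·(1 - u)^4 du / ∫_{0}^{1} u^4·(1 - u)^4 du.
Using ∫ u^4·(1 - u)^4 du = u^5·(70·u^4 - 315·u^3 + 540·u^2 - 420·u + 126)/630, the numerator is ≈ 0.00102975 and the denominator is 1/630.
Taking the ratio, P = 0.64874.

P ≈ 0.6487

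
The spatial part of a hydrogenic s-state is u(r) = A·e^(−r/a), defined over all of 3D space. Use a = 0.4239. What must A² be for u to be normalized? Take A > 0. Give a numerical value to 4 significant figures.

A^2 ≈ 4.179

The normalization condition is ∫|u|² 4πr² dr = 1 from 0 to ∞.
In 3D with spherical symmetry the volume element is 4πr² dr.
Using ∫₀^∞ rⁿ e^(−αr) dr = n!/αⁿ⁺¹, carrying out the integral gives A² · π·a^3.
Hence A² = 1/[π·a^3].
With a = 0.4239: A² = 4.1789 and A = 2.0442.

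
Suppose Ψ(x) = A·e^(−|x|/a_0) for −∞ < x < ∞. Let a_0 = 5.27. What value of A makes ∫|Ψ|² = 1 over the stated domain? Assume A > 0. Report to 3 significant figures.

A ≈ 0.436

We need A² ∫|f|² dx = 1, taking the integral from −∞ to ∞.
∫|Ψ|² dx = A²·(a_0).
So A² = (a_0)^(−1).
Plugging in a_0 = 5.27 yields A = 0.4356.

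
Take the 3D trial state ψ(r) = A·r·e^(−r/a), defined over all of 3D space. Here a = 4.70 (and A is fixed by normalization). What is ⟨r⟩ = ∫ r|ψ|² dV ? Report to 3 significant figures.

⟨r⟩ ≈ 11.8

⟨r⟩ = ∫ r |ψ|² 4πr² dr over the full domain.
The ratio of the moment integral to the normalization integral gives ⟨r⟩ = 5·a/2.
Putting a = 4.70 gives 11.75.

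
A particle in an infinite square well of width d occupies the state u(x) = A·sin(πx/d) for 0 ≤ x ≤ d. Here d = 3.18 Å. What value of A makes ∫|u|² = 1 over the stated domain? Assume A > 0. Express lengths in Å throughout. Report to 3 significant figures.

We need A² ∫|f|² dx = 1, taking the integral from 0 to d.
Carrying out the integral gives A² · d/2.
Setting this equal to 1 gives A² = 1/(d/2).
Plugging in d = 3.18 yields A = 0.7931.

A ≈ 0.793 Å^(-1/2)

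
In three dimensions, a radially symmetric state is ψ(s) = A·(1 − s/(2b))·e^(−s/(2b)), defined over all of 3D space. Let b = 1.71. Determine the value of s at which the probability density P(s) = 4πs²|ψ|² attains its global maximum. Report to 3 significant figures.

s ≈ 8.95

The maximum of P(s) = 4πs²|ψ|² occurs where its derivative vanishes.
This gives s = b·(√(5) + 3).
With b = 1.71, the most probable radial distance is 8.954.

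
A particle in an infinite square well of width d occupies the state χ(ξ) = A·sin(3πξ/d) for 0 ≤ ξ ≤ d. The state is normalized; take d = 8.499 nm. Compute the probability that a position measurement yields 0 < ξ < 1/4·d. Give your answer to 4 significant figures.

P ≈ 0.3031

The probability is P = ∫ |χ|² dξ over [0, 1/4·d].
The normalization integral ∫|χ|²dξ over the whole domain equals d/2·A², and A² cancels in the ratio.
Substituting u = ξ/d, A² and the length scale cancel in the ratio: P = ∫_{0}^{1/4} sin(3·π·u)^2 du / ∫_{0}^{1} sin(3·π·u)^2 du.
An antiderivative of sin(3·π·u)^2 is u/2 - sin(6·π·u)/(12·π); evaluating from 0 to 1/4 gives 1/(12·π) + 1/8, while the full integral is 1/2.
The result is P = (2 + 3·π)/(12·π).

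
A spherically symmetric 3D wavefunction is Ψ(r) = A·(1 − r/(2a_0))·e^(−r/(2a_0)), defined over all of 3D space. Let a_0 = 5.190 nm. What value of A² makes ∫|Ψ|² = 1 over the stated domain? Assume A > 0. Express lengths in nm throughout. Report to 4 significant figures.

Require ∫ |Ψ|² 4πr² dr = 1 over the whole domain.
(Spherical symmetry: dV = 4πr² dr.)
Carrying out the integral gives A² · 8·π·a_0^3.
So A² = (8·π·a_0^3)^(−1).
With a_0 = 5.190: A² = 0.00028462 and A = 0.016871.

A^2 ≈ 0.0002846 nm^(-3)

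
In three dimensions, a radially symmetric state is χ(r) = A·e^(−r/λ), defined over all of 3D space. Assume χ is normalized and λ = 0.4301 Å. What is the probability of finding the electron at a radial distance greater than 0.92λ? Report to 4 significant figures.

P ≈ 0.7199

P = ∫ |χ|² 4πr² dr over r > 0.92λ.
Normalization gives A² = 1/(π·λ^3).
Let u = r/λ; then A², 4π and the length scale all cancel, so P = ∫_{0.92}^{∞} u^2·e^(-2·u) du ÷ ∫_{0}^{∞} u^2·e^(-2·u) du.
An antiderivative of u^2·e^(-2·u) is -(2·u^2 + 2·u + 1)·e^(-2·u)/4; evaluating from 0.92 to ∞ gives 2833·e^(-46/25)/2500, while the full integral is 1/4.
Taking the ratio yields P = 0.71989.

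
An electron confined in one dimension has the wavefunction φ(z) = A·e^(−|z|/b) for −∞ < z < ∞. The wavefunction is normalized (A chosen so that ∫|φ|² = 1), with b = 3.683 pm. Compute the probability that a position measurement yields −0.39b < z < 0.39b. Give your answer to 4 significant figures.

The probability is P = ∫ |φ|² dz over [−0.39b, 0.39b].
With A² fixed by ∫|φ|² = 1, i.e. A² = (b)^(−1), substitute and integrate.
Both integrals are even about z = 0, so only the z ≥ 0 halves are needed (the factors of 2 cancel). Substituting u = z/b, A² and the length scale cancel in the ratio: P = ∫_{0}^{0.39} e^(-2·u) du / ∫_{0}^{∞} e^(-2·u) du.
Using ∫ e^(-2·u) du = -e^(-2·u)/2, the numerator is 1/2 - e^(-39/50)/2 and the denominator is 1/2.
The result is P = 0.54159.

P ≈ 0.5416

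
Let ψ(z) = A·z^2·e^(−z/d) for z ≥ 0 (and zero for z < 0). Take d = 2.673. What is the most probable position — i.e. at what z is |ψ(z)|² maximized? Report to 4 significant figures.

Differentiate |ψ(z)|² with respect to z and set to zero.
This gives z = 2·d.
With d = 2.673, the most probable position is 5.3460.

z ≈ 5.346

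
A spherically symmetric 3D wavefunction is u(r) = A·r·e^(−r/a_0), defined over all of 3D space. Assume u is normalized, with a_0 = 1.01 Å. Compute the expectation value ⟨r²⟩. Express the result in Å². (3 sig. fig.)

The expectation value is the |u|²-weighted average of r^2: ∫ r^2|u|² 4πr² dr.
The ratio of the moment integral to the normalization integral gives ⟨r²⟩ = 15·a_0^2/2.
With a_0 = 1.01, ⟨r^2⟩ = 7.651.

⟨r^2⟩ ≈ 7.65 Å^2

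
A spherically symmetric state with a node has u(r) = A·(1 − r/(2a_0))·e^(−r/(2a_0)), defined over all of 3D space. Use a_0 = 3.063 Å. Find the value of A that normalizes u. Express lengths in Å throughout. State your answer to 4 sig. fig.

A ≈ 0.03721 Å^(-3/2)

Require ∫ |u|² 4πr² dr = 1 over the whole domain.
With u = A·(1 − r/(2a_0))·e^(−r/(2a_0)), the integral evaluates to A²·[8·π·a_0^3].
Substituting a_0 = 3.063 gives A² = 0.0013846, so A = 0.037210.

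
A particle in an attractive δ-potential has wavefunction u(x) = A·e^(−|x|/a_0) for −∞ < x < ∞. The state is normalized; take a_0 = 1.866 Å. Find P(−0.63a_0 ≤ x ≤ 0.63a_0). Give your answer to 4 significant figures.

|u|² is the probability density, so P = ∫_{−0.63a_0}^{0.63a_0} |u|² dx.
Since A² = 1/(a_0), this is the region integral divided by the full normalization integral.
Both integrals are even about x = 0, so only the x ≥ 0 halves are needed (the factors of 2 cancel). In terms of t = x/a_0 (A² and the length scale cancel between numerator and denominator), P = [∫_{0}^{0.63} e^(-2·t) dt] / [∫_{0}^{∞} e^(-2·t) dt].
An antiderivative of e^(-2·t) is -e^(-2·t)/2; evaluating from 0 to 0.63 gives 1/2 - e^(-63/50)/2, while the full integral is 1/2.
Taking the ratio, P = 0.71635.

P ≈ 0.7163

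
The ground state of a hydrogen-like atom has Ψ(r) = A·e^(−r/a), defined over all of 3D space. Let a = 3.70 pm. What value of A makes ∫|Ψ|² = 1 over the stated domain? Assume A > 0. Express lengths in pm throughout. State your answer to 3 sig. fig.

A ≈ 0.0793 pm^(-3/2)

The normalization condition is ∫|Ψ|² 4πr² dr = 1 from 0 to ∞.
In 3D with spherical symmetry the volume element is 4πr² dr.
Recall ∫₀^∞ r^m e^(−r/β) dr = m!·β^(m+1), with Ψ = A·e^(−r/a), the integral evaluates to A²·[π·a^3].
So A² = (π·a^3)^(−1).
Substituting a = 3.70 gives A² = 0.006284, so A = 0.07927.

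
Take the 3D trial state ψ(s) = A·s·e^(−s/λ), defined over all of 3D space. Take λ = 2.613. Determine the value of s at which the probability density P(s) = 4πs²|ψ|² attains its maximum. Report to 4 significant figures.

The maximum of P(s) = 4πs²|ψ|² occurs where its derivative vanishes.
Solving yields s = 2·λ.
With λ = 2.613, the most probable radial distance is 5.2260.

s ≈ 5.226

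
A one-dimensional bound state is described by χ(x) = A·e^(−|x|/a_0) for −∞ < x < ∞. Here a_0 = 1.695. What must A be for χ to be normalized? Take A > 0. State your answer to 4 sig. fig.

A ≈ 0.7681

We need A² ∫|f|² dx = 1, taking the integral from −∞ to ∞.
The integral (without the A² prefactor) comes out to a_0.
Plugging in a_0 = 1.695 yields A = 0.76810.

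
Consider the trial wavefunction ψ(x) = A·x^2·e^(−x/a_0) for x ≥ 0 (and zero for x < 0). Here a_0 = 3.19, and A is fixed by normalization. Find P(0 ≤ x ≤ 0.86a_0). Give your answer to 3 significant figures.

|ψ|² is the probability density, so P = ∫_{0}^{0.86a_0} |ψ|² dx.
Since A² = 1/(3·a_0^5/4), this is the region integral divided by the full normalization integral.
Substituting u = x/a_0, A² and the length scale cancel in the ratio: P = ∫_{0}^{0.86} u^4·e^(-2·u) du / ∫_{0}^{∞} u^4·e^(-2·u) du.
An antiderivative of u^4·e^(-2·u) is -(u^4/2 + u^3 + 3·u^2/2 + 3·u/2 + 3/4)·e^(-2·u); evaluating from 0 to 0.86 gives ≈ 0.023178, while the full integral is 3/4.
The result is P = 0.03090.

P ≈ 0.0309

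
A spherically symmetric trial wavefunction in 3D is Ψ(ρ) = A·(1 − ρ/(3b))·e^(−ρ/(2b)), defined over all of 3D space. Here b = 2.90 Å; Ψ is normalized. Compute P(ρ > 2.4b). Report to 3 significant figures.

P ≈ 0.653

Integrate the radial probability density 4πρ²|Ψ|² over ρ > 2.4b.
A² is fixed by ∫₀^∞ 4πρ²|Ψ|² dρ = 1, i.e. A² = (8·π·b^3/3)^(−1).
Substituting u = ρ/b, A², 4π and the length scale all cancel in the ratio: P = ∫_{2.4}^{∞} u^2·(1 - u/3)^2·e^(-u) du / ∫_{0}^{∞} u^2·(1 - u/3)^2·e^(-u) du.
With ∫ u^2·(1 - u/3)^2·e^(-u) du = (-u^4 + 2·u^3 - 3·u^2 - 6·u - 6)·e^(-u)/9 + C, the region integral is 9002·e^(-12/5)/1875 and the full one is 2/3.
The region integral divided by the full integral gives P = 0.6533.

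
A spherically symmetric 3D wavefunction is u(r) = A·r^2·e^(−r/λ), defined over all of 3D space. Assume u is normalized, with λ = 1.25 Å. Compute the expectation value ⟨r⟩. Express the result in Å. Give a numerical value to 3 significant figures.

⟨r⟩ = ∫ r |u|² 4πr² dr over the full domain.
Since the A² factors cancel between numerator and denominator, ⟨r⟩ = 7·λ/2.
With λ = 1.25, ⟨r⟩ = 4.375.

⟨r⟩ ≈ 4.38 Å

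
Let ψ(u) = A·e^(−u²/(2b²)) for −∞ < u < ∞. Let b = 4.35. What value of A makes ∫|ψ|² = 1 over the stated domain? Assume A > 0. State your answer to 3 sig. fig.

A ≈ 0.360

The normalization condition is ∫|ψ|² du = 1 from −∞ to ∞.
Carrying out the integral gives A² · √(π)·b.
Setting this equal to 1 gives A² = 1/(√(π)·b).
Plugging in b = 4.35 yields A = 0.3601.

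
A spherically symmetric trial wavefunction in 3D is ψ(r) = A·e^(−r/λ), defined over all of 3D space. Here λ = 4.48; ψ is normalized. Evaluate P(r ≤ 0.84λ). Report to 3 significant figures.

Integrate the radial probability density 4πr²|ψ|² over r ≤ 0.84λ.
The full normalization integral is A²·[π·λ^3] = 1, fixing A².
Substituting u = r/λ, A², 4π and the length scale all cancel in the ratio: P = ∫_{0}^{0.84} u^2·e^(-2·u) du / ∫_{0}^{∞} u^2·e^(-2·u) du.
With ∫ u^2·e^(-2·u) du = -(2·u^2 + 2·u + 1)·e^(-2·u)/4 + C, the region integral is 1/4 - 2557·e^(-42/25)/2500 and the full one is 1/4.
The region integral divided by the full integral gives P = 0.2375.

P ≈ 0.238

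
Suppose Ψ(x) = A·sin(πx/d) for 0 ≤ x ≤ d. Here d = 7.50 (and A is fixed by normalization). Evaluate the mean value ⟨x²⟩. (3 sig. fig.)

The expectation value is the |Ψ|²-weighted average of x^2: ∫ x^2|Ψ|² dx.
Using sin²θ = (1 − cos 2θ)/2, since the A² factors cancel between numerator and denominator, ⟨x²⟩ = -d^2/(2·π^2) + d^2/3.
Putting d = 7.50 gives 15.90.

⟨x^2⟩ ≈ 15.9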